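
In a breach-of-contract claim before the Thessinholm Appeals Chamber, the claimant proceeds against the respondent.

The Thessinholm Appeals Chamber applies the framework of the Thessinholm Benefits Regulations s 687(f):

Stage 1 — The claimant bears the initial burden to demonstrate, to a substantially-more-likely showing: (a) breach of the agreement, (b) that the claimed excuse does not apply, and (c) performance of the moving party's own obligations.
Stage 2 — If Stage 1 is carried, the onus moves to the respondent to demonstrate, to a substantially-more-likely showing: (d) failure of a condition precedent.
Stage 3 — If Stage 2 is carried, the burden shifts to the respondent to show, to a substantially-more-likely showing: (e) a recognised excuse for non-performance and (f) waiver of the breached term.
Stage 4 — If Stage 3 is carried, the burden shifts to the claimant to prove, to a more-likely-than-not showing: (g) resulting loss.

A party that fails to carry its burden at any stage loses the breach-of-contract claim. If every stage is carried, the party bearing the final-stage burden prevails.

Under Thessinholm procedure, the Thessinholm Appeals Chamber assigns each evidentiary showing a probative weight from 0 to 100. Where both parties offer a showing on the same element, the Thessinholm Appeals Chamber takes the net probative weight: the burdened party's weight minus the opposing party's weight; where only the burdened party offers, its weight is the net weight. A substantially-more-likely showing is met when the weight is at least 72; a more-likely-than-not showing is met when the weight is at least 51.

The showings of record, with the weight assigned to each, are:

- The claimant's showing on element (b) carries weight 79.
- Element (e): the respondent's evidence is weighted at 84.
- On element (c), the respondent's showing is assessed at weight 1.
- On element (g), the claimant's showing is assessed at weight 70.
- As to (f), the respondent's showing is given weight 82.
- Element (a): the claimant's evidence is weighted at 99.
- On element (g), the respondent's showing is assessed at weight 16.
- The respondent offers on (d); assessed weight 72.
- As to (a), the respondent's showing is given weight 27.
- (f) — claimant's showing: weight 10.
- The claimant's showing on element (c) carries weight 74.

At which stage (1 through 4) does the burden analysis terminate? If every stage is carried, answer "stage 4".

Stage 1 — burden on claimant; standard: a substantially-more-likely showing (weight is at least 72).
    (a): 99 − 27 = 72 ≥ 72 [met]
    (b): 79 ≥ 72 [met]
    (c): 74 − 1 = 73 ≥ 72 [met]
  All elements met. The burden passes to the respondent.
Stage 2 — burden on respondent; standard: a substantially-more-likely showing (weight is at least 72).
    (d): 72 ≥ 72 [met]
  Stage 2 is satisfied; the respondent continues to bear the burden.
Stage 3 — burden on respondent; standard: a substantially-more-likely showing (weight is at least 72).
    (e): 84 ≥ 72 [met]
    (f): 82 − 10 = 72 ≥ 72 [met]
  Stage 3 carried; the burden shifts to the claimant.
Stage 4 — burden on claimant; standard: a more-likely-than-not showing (weight is at least 51).
    (g): 70 − 16 = 54 ≥ 51 [met]
  All elements met at the final stage.
With every stage satisfied, the claimant prevails.

stage 4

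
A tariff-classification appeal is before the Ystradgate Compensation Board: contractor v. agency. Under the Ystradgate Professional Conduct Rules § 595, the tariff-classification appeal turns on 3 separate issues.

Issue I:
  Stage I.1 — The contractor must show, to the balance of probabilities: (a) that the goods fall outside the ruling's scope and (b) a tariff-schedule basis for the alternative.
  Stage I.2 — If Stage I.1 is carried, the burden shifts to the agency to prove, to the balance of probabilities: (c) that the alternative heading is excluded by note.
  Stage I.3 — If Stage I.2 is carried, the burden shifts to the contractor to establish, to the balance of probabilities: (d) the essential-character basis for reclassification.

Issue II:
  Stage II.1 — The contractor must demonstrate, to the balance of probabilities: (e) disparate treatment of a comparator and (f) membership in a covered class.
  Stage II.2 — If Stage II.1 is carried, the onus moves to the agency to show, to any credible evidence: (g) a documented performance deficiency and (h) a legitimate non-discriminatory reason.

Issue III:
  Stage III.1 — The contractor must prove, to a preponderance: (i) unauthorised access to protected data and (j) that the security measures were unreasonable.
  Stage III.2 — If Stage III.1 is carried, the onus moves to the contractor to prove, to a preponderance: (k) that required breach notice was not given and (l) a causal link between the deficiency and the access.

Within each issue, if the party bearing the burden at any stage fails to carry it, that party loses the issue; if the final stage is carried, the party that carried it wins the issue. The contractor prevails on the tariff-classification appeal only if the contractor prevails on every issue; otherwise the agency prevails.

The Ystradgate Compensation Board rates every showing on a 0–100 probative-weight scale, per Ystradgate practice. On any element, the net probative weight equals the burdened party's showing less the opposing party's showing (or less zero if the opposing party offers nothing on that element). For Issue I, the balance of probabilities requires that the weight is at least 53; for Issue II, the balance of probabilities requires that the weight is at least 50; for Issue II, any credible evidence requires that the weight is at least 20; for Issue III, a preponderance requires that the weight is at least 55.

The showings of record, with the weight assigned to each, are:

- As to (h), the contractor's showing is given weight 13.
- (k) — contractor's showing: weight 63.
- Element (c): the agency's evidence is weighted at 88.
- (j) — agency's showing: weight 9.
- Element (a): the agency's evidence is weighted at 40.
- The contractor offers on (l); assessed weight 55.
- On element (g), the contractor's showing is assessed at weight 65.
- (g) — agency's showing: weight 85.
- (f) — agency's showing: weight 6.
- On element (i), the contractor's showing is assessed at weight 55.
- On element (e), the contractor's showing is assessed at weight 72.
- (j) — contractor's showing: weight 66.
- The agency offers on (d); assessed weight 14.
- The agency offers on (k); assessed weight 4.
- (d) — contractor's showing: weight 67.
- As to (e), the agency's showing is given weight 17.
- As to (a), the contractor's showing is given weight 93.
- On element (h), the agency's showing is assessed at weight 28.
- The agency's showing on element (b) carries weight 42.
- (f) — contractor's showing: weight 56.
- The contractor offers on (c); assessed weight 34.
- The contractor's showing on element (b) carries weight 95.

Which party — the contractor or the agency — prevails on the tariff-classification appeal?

— Issue I —
At Stage I.1 the contractor must meet the balance of probabilities (weight is at least 53): on (a) the weight is 93 less the opposing 40 gives net 53, which does reach 53, so (a) meets the standard; on (b) the weight is 95 less the opposing 42 gives net 53, ≥ 53, so (b) meets the standard.
  The contractor carries Stage I.1; the agency now bears the burden.
At Stage I.2 the agency must meet the balance of probabilities (weight is at least 53): on (c) the weight is 88 less the opposing 34 gives net 54, ≥ 53, so (c) meets the standard.
  Stage I.2 is satisfied; the onus moves to the contractor.
At Stage I.3 the contractor must meet the balance of probabilities (weight is at least 53): on (d) the weight is 67 less the opposing 14 gives net 53, which does reach 53, so (d) meets the standard.
  Stage I.3 carried; the final stage is satisfied.
With every stage satisfied, the contractor prevails on this issue.
— Issue II —
At Stage II.1 the contractor must meet the balance of probabilities (weight is at least 50): on (e) the weight is 72 less the opposing 17 gives net 55, ≥ 50, so (e) meets the standard; on (f) the weight is 56 less the opposing 6 gives net 50, which does reach 50, so (f) meets the standard.
  Stage II.1 is satisfied; the onus moves to the agency.
At Stage II.2 the agency must meet any credible evidence (weight is at least 20): on (g) the weight is 85 less the opposing 65 gives net 20, ≥ 20, so (g) meets the standard; on (h) the weight is 28 less the opposing 13 gives net 15, < 20, so (h) does not meet the standard.
  The agency does not carry Stage II.2.
The contractor prevails on this issue.
— Issue III —
Stage III.1 (contractor, a preponderance, weight is at least 55): (i) 55 ≥ 55 — meets; (j) net 66−9=57 ≥ 55 — meets.
  Stage III.1 is satisfied; the contractor continues to bear the burden.
Stage III.2 (contractor, a preponderance, weight is at least 55): (k) net 63−4=59 ≥ 55 — meets; (l) 55 ≥ 55 — meets.
  All elements met at the final stage.
With every stage satisfied, the contractor prevails on this issue.
Per-issue: Issue I → contractor; Issue II → contractor; Issue III → contractor. The contractor must prevail on every issue; overall, the contractor prevails.

contractor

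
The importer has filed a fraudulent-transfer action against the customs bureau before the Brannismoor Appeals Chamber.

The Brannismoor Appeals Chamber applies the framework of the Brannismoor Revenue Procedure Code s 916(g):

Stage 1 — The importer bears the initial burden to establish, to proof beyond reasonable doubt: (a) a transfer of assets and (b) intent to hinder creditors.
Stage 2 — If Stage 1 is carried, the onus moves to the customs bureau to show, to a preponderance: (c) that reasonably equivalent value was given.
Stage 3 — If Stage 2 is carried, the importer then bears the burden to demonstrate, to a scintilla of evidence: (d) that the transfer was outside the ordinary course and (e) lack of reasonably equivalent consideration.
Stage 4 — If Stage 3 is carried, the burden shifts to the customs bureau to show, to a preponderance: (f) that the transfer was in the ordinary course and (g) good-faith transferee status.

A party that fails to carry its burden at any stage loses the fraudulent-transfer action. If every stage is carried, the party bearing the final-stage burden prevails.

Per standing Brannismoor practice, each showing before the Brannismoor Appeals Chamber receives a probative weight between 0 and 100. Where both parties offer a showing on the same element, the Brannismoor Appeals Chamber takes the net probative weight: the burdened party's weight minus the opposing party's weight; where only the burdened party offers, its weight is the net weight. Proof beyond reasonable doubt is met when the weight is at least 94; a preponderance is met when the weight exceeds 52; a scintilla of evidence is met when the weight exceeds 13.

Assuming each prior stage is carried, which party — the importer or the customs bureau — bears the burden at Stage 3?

importer

Stage 3's rule assigns the burden to the importer (to a scintilla of evidence).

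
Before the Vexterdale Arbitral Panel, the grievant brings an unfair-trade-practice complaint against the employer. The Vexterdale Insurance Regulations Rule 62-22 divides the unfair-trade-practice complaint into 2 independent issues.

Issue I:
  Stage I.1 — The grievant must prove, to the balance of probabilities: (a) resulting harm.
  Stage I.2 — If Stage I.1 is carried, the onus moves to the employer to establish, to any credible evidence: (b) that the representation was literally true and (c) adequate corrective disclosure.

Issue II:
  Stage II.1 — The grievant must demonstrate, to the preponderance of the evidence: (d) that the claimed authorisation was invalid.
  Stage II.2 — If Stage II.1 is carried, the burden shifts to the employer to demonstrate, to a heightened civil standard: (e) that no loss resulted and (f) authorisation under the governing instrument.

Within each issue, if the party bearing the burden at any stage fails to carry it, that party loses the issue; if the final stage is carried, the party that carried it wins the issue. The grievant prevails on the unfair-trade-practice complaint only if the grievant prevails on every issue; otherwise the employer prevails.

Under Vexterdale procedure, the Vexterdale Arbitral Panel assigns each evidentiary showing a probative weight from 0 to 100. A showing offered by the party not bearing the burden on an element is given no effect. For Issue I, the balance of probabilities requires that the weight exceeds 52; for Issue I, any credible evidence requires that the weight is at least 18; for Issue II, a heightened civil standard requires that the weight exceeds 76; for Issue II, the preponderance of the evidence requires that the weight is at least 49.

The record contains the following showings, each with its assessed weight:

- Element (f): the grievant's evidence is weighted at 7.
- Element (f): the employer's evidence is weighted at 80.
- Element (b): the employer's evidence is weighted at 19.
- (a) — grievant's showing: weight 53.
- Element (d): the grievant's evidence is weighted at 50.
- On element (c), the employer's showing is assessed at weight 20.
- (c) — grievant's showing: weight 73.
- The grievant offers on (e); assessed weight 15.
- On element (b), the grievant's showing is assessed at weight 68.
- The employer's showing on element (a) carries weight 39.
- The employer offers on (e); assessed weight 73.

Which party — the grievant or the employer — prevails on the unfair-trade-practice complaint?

— Issue I —
Stage I.1 — burden on grievant; standard: the balance of probabilities (weight exceeds 52).
    (a): 53 (employer's 39 disregarded) > 52 [met]
  The grievant carries Stage I.1; the employer now bears the burden.
Stage I.2 — burden on employer; standard: any credible evidence (weight is at least 18).
    (b): 19 (grievant's 68 disregarded) ≥ 18 [met]
    (c): 20 (grievant's 73 disregarded) ≥ 18 [met]
  Stage I.2 carried; the final stage is satisfied.
Every stage carried; the employer prevails on this issue.
— Issue II —
Stage II.1 — burden on grievant; standard: the preponderance of the evidence (weight is at least 49).
    (d): 50 ≥ 49 [met]
  All elements met. The burden passes to the employer.
Stage II.2 — burden on employer; standard: a heightened civil standard (weight exceeds 76).
    (e): 73 (grievant's 15 disregarded) ≤ 76 [not met]
    (f): 80 (grievant's 7 disregarded) > 76 [met]
  Not every element is met, so the employer fails to carry Stage II.2.
The grievant prevails on this issue.
Per-issue: Issue I → employer; Issue II → grievant. The grievant must prevail on every issue; overall, the employer prevails.

employer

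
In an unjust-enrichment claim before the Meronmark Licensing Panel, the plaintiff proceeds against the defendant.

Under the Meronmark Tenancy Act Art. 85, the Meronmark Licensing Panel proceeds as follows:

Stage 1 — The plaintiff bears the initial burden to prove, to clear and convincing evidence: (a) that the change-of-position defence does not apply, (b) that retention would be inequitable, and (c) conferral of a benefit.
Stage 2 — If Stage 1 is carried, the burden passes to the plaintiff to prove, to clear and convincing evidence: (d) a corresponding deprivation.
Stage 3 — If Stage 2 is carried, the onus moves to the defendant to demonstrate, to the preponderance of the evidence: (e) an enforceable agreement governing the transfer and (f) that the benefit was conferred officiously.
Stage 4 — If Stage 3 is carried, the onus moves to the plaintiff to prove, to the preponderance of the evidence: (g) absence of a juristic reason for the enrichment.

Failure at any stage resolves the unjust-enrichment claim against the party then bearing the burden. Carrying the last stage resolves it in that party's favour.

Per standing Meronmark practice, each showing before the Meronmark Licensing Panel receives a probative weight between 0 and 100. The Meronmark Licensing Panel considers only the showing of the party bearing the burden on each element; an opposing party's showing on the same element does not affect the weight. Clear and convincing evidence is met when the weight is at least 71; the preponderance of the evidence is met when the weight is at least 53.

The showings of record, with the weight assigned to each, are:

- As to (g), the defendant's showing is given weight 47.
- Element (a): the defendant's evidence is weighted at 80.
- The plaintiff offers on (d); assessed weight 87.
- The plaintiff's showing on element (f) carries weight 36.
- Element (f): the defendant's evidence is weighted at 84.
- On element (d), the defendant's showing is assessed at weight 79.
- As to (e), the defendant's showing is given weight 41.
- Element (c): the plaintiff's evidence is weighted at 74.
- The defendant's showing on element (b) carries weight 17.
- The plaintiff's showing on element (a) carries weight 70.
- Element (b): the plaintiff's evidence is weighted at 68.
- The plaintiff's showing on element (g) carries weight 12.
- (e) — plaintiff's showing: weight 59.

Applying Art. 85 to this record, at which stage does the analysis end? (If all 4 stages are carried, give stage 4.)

stage 1

Stage 1 (plaintiff, clear and convincing evidence, weight is at least 71): (a) 70 (defendant's 80 disregarded) < 71 — fails; (b) 68 (defendant's 17 disregarded) < 71 — fails; (c) 74 ≥ 71 — meets.
  The plaintiff does not carry Stage 1.
So the defendant prevails.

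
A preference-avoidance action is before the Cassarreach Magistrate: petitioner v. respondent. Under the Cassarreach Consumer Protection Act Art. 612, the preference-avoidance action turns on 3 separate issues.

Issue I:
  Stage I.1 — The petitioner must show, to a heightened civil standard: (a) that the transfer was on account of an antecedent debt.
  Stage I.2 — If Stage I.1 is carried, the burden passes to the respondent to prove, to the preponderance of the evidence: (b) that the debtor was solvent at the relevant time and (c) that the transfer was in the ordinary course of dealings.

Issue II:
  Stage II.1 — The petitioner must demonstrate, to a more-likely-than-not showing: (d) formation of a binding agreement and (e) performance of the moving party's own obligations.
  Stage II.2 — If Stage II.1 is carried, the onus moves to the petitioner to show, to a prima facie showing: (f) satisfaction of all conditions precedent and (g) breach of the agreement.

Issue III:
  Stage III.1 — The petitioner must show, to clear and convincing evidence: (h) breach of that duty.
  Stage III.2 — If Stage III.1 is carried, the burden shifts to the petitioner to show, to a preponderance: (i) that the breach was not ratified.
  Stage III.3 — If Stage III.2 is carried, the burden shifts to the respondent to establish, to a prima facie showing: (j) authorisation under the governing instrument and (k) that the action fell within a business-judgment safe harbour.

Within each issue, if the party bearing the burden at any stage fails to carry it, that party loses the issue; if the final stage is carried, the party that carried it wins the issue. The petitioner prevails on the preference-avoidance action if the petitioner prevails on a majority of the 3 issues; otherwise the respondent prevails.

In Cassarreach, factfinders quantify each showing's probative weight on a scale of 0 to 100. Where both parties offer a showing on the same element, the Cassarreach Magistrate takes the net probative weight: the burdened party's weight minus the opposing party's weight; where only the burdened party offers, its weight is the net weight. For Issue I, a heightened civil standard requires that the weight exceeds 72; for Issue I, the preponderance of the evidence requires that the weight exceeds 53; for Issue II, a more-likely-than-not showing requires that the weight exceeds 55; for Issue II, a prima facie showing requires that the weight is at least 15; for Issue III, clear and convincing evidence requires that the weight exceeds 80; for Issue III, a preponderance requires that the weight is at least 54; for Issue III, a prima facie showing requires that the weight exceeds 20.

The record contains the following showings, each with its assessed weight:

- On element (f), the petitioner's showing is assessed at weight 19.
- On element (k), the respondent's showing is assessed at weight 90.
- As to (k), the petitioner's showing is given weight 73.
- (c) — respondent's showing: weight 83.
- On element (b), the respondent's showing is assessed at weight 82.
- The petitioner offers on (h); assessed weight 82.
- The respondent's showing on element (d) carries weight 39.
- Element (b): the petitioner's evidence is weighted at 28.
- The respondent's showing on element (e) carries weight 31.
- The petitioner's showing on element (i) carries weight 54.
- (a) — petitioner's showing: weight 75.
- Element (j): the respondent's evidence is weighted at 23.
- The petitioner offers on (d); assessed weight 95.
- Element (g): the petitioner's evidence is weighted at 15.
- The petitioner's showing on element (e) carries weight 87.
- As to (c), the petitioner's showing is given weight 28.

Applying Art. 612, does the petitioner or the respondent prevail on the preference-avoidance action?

— Issue I —
Stage I.1 — burden on petitioner; standard: a heightened civil standard (weight exceeds 72).
    (a): 75 > 72 [met]
  The petitioner carries Stage I.1; the respondent now bears the burden.
Stage I.2 — burden on respondent; standard: the preponderance of the evidence (weight exceeds 53).
    (b): 82 − 28 = 54 > 53 [met]
    (c): 83 − 28 = 55 > 53 [met]
  All elements met at the final stage.
With every stage satisfied, the respondent prevails on this issue.
— Issue II —
Stage II.1 (petitioner, a more-likely-than-not showing, weight exceeds 55): (d) net 95−39=56 > 55 — meets; (e) net 87−31=56 > 55 — meets.
  Stage II.1 carried; the burden remains with the petitioner.
Stage II.2 (petitioner, a prima facie showing, weight is at least 15): (f) 19 ≥ 15 — meets; (g) 15 ≥ 15 — meets.
  Stage II.2 carried; the final stage is satisfied.
Every stage carried; the petitioner prevails on this issue.
— Issue III —
Stage III.1 — burden on petitioner; standard: clear and convincing evidence (weight exceeds 80).
    (h): 82 > 80 [met]
  Stage III.1 is satisfied; the petitioner continues to bear the burden.
Stage III.2 — burden on petitioner; standard: a preponderance (weight is at least 54).
    (i): 54 ≥ 54 [met]
  The petitioner carries Stage III.2; the respondent now bears the burden.
Stage III.3 — burden on respondent; standard: a prima facie showing (weight exceeds 20).
    (j): 23 > 20 [met]
    (k): 90 − 73 = 17 ≤ 20 [not met]
  Stage III.3 not carried; the respondent fails its burden.
The petitioner prevails on this issue.
Per-issue: Issue I → respondent; Issue II → petitioner; Issue III → petitioner. The petitioner must prevail on a majority of issues; overall, the petitioner prevails.

petitioner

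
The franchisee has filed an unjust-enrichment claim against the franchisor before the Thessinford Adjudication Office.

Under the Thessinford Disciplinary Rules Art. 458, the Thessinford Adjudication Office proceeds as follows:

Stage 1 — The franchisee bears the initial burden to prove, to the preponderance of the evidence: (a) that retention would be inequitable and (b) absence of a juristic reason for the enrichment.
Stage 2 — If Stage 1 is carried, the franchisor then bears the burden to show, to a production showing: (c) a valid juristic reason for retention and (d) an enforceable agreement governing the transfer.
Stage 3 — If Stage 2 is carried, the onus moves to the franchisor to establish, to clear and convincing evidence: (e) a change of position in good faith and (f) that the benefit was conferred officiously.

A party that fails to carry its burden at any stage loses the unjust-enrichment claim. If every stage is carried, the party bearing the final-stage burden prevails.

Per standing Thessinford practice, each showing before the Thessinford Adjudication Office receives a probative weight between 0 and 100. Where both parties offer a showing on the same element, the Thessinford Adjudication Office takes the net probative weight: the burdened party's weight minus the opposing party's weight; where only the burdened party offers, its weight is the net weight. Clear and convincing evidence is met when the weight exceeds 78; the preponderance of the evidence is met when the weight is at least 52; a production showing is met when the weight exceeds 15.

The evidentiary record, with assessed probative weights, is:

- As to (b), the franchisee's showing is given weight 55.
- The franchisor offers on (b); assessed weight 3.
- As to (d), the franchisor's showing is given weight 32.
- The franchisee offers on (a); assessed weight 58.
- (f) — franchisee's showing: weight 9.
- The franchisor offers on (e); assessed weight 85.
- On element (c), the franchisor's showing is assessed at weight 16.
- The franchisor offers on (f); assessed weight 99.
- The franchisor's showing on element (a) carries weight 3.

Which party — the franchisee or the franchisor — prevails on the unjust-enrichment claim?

Stage 1 (franchisee, the preponderance of the evidence, weight is at least 52): (a) net 58−3=55 ≥ 52 — meets; (b) net 55−3=52 ≥ 52 — meets.
  All elements met. The burden passes to the franchisor.
Stage 2 (franchisor, a production showing, weight exceeds 15): (c) 16 > 15 — meets; (d) 32 > 15 — meets.
  Stage 2 is satisfied; the franchisor continues to bear the burden.
Stage 3 (franchisor, clear and convincing evidence, weight exceeds 78): (e) 85 > 78 — meets; (f) net 99−9=90 > 78 — meets.
  The franchisor carries the last stage.
All stages carried — the franchisor prevails.

franchisor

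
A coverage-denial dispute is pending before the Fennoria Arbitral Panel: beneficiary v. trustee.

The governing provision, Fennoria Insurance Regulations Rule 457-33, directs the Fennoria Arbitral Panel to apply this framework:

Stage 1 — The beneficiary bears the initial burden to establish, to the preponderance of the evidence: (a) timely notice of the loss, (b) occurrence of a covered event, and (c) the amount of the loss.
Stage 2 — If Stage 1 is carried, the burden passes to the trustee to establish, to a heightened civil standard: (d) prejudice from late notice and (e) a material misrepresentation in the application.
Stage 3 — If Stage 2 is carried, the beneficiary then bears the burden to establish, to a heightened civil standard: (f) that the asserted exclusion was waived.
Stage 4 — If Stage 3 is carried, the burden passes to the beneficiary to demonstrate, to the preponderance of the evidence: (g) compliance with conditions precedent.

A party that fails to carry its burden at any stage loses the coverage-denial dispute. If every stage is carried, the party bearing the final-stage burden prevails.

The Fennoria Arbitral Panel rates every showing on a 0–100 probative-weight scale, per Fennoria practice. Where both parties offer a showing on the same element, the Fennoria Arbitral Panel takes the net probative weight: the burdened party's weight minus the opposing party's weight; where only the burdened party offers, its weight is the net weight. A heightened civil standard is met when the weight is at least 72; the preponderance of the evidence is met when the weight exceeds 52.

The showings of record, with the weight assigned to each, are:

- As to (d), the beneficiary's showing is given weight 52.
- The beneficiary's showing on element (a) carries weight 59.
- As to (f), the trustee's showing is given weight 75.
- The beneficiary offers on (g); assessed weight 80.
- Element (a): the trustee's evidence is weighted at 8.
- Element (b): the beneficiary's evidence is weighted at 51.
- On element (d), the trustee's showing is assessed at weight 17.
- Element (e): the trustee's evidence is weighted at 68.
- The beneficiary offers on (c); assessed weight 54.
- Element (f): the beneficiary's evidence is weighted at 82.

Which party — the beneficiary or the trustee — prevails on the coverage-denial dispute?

trustee

Stage 1 (beneficiary, the preponderance of the evidence, weight exceeds 52): (a) net 59−8=51 ≤ 52 — fails; (b) 51 ≤ 52 — fails; (c) 54 > 52 — meets.
  The beneficiary does not carry Stage 1.
The analysis ends at Stage 1; the trustee prevails.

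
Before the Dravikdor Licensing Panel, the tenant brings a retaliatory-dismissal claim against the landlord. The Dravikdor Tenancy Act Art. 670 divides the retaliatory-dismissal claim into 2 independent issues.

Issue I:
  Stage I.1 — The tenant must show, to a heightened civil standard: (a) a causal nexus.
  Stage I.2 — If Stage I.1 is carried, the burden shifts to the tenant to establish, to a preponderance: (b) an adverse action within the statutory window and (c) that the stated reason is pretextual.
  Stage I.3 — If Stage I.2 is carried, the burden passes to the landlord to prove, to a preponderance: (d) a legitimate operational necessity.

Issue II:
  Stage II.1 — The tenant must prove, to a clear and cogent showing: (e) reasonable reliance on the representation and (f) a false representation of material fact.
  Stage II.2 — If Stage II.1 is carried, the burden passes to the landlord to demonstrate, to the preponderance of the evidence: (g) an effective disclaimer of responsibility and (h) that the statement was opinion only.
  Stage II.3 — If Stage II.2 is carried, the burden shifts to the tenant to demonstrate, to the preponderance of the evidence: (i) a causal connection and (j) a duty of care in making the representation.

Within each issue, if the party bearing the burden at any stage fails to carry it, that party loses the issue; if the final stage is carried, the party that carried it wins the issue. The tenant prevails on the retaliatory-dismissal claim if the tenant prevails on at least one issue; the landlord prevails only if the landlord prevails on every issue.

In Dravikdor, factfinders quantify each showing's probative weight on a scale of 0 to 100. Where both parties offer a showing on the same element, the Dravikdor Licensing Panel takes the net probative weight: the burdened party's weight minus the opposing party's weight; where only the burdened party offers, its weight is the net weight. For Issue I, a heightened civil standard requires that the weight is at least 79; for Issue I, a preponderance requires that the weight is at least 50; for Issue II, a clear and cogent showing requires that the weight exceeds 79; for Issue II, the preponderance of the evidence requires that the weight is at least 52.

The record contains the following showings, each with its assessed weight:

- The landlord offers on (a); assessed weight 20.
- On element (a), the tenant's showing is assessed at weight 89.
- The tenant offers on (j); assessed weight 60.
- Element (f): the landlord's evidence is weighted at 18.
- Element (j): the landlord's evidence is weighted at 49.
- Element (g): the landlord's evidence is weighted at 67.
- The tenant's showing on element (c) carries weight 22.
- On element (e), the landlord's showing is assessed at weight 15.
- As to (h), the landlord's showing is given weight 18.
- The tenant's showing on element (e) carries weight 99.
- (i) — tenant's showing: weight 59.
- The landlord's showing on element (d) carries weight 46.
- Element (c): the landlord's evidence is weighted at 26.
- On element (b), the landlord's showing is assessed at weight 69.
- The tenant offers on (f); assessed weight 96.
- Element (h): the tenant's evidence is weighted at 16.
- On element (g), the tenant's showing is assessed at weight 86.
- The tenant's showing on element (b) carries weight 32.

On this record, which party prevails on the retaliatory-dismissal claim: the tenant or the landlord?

— Issue I —
At Stage I.1 the tenant must meet a heightened civil standard (weight is at least 79): on (a) the weight is 89 less the opposing 20 gives net 69, which does not reach 79, so (a) does not meet the standard.
  The tenant does not carry Stage I.1.
So the landlord prevails on this issue.
— Issue II —
Stage II.1 — burden on tenant; standard: a clear and cogent showing (weight exceeds 79).
    (e): 99 − 15 = 84 > 79 [met]
    (f): 96 − 18 = 78 ≤ 79 [not met]
  The tenant does not carry Stage II.1.
The analysis ends at Stage II.1; the landlord prevails on this issue.
Per-issue: Issue I → landlord; Issue II → landlord. The tenant must prevail on at least one issue; overall, the landlord prevails.

landlord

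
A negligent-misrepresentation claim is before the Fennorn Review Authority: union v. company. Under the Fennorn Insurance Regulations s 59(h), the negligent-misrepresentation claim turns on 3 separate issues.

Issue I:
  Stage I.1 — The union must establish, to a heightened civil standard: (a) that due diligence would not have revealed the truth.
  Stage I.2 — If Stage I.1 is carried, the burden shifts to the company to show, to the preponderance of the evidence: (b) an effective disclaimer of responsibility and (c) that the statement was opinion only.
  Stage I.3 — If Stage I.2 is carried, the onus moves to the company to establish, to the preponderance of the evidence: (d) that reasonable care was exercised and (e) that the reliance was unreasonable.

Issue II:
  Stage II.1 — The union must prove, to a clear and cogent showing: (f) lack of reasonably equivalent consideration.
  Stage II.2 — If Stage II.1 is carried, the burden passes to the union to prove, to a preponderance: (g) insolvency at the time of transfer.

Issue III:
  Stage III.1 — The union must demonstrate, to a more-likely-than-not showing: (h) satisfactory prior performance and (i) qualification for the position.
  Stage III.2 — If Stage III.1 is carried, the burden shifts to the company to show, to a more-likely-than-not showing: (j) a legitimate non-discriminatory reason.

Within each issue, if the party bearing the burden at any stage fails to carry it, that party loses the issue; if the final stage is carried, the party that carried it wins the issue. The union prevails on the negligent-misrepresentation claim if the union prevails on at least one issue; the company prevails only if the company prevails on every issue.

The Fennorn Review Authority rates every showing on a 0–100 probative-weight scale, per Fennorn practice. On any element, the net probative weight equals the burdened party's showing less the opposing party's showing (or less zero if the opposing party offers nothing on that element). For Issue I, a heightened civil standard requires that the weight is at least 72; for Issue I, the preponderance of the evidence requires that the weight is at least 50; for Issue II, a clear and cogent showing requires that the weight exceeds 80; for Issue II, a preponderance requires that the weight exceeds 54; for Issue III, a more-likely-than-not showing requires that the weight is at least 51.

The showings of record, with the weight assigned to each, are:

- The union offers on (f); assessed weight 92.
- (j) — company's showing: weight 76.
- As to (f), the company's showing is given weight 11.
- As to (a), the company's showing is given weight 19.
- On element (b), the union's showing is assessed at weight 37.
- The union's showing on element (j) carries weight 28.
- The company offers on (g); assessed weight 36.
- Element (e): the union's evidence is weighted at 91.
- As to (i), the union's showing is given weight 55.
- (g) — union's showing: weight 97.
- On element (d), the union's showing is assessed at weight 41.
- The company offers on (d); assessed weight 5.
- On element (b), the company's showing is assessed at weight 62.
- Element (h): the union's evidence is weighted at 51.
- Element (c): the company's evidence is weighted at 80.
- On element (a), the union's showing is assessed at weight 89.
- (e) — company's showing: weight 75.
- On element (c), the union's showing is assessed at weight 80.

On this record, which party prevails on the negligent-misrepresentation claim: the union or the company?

— Issue I —
Stage I.1 (union, a heightened civil standard, weight is at least 72): (a) net 89−19=70 < 72 — fails.
  Not every element is met, so the union fails to carry Stage I.1.
The company prevails on this issue.
— Issue II —
At Stage II.1 the union must meet a clear and cogent showing (weight exceeds 80): on (f) the weight is 92 less the opposing 11 gives net 81, which does exceed 80, so (f) meets the standard.
  Stage II.1 is satisfied; the union continues to bear the burden.
At Stage II.2 the union must meet a preponderance (weight exceeds 54): on (g) the weight is 97 less the opposing 36 gives net 61, > 54, so (g) meets the standard.
  The union carries the last stage.
All stages carried — the union prevails on this issue.
— Issue III —
Stage III.1 (union, a more-likely-than-not showing, weight is at least 51): (h) 51 ≥ 51 — meets; (i) 55 ≥ 51 — meets.
  Stage III.1 is satisfied; the onus moves to the company.
Stage III.2 (company, a more-likely-than-not showing, weight is at least 51): (j) net 76−28=48 < 51 — fails.
  The company does not carry Stage III.2.
The analysis ends at Stage III.2; the union prevails on this issue.
Per-issue: Issue I → company; Issue II → union; Issue III → union. The union must prevail on at least one issue; overall, the union prevails.

union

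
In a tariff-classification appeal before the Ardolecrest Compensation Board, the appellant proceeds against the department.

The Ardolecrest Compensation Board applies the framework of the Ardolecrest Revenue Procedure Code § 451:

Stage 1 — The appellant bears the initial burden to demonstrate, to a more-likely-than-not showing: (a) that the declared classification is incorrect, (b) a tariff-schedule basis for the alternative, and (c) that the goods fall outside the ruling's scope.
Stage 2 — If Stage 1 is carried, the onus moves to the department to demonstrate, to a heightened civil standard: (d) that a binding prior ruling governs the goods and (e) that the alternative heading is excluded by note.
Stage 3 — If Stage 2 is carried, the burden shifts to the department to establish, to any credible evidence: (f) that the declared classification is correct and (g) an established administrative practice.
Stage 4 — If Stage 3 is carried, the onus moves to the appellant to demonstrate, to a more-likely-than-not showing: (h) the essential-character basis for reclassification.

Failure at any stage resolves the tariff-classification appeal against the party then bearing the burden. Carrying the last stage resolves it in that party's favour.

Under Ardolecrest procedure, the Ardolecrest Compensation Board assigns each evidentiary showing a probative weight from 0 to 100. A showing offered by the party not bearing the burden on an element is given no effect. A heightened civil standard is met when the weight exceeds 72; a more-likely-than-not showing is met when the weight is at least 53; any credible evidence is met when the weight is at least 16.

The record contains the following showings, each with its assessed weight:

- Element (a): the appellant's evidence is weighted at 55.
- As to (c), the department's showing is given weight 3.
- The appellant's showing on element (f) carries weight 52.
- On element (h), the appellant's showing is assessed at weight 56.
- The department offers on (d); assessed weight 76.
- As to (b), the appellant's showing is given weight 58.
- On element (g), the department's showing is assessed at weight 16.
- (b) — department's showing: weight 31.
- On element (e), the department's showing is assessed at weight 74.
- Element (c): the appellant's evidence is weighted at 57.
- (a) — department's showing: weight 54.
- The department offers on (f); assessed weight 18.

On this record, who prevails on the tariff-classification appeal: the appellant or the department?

At Stage 1 the appellant must meet a more-likely-than-not showing (weight is at least 53): on (a) the weight is 55 (the department's 54 is given no effect), which does reach 53, so (a) meets the standard; on (b) the weight is 58 (the department's 31 is given no effect), which does reach 53, so (b) meets the standard; on (c) the weight is 57 (the department's 3 is given no effect), ≥ 53, so (c) meets the standard.
  Stage 1 carried; the burden shifts to the department.
At Stage 2 the department must meet a heightened civil standard (weight exceeds 72): on (d) the weight is 76, which does exceed 72, so (d) meets the standard; on (e) the weight is 74, > 72, so (e) meets the standard.
  Stage 2 carried; the burden remains with the department.
At Stage 3 the department must meet any credible evidence (weight is at least 16): on (f) the weight is 18 (the appellant's 52 is given no effect), which does reach 16, so (f) meets the standard; on (g) the weight is 16, ≥ 16, so (g) meets the standard.
  Stage 3 carried; the burden shifts to the appellant.
At Stage 4 the appellant must meet a more-likely-than-not showing (weight is at least 53): on (h) the weight is 56, which does reach 53, so (h) meets the standard.
  Stage 4 carried; the final stage is satisfied.
Every stage carried; the appellant prevails.

appellant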